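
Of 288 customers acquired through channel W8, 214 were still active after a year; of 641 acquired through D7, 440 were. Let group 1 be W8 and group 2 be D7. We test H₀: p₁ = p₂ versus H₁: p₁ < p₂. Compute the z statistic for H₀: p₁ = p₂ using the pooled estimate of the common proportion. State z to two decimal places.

p̂₁ = 214/288 ≈ 0.7431, p̂₂ = 440/641 ≈ 0.6864.
Pooled p̂ = (214+440)/(288+641) = 654/929 = 0.7040.
SE = √(p̂(1−p̂)(1/n₁+1/n₂)) = √(0.7040·0.2960·0.00503228) = √(0.00104868) = 0.0324.
z = (0.7431 − 0.6864)/0.0324 = 0.0567/0.0324 = 1.75.
p-value = P(Z < 1.749) ≈ 0.9598.

z = 1.75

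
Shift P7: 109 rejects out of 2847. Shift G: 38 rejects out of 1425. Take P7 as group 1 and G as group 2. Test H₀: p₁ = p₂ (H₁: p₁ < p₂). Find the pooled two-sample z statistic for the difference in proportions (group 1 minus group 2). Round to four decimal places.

p̂₁ = 109/2847 = 0.0382859, p̂₂ = 38/1425 = 0.0266667.
Pooled p̂ = (109+38)/(2847+1425) = 147/4272 = 0.0344101.
SE = √(p̂(1−p̂)(1/n₁+1/n₂)) = √(0.0344101·0.9655899·0.001053) = √(3.49871e-05) = 0.0059150.
z = (0.0382859 − 0.0266667)/0.0059150 = 0.0116192/0.0059150 = 1.9644.

z = 1.9644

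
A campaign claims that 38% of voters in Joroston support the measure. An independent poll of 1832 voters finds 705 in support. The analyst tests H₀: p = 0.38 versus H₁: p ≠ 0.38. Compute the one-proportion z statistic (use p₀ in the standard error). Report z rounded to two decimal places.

z = 0.43

p̂ = 705/1832 = 0.38483.
Under H₀, SE = √(0.38·0.62/1832) = √(0.000128603) = 0.01134.
z = (0.38483 − 0.38)/0.01134 = 0.00483/0.01134 = 0.43.
p-value = 2·P(Z > 0.426) ≈ 0.6705.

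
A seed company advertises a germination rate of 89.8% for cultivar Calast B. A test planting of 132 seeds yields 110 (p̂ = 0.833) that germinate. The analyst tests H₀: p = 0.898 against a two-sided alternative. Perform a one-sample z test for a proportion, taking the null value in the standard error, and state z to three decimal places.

p̂ = 110/132 = 0.83333.
Standard error under H₀: √(0.898×0.102/132) = 0.02634.
z = (0.83333 − 0.898)/0.02634 = -0.06467/0.02634 = -2.455.

z = -2.455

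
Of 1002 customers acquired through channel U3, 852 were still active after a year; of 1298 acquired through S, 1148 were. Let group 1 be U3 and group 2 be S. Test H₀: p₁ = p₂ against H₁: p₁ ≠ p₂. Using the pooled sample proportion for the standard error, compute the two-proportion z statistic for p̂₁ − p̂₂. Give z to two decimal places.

z = -2.41

p̂₁ = 852/1002 ≈ 0.85030, p̂₂ = 1148/1298 ≈ 0.88444.
Pooled p̂ = (852+1148)/(1002+1298) = 2000/2300 = 0.86957.
SE = √(0.113422 × 0.00176842) = 0.01416.
z = (0.85030 − 0.88444)/0.01416 = -0.03414/0.01416 = -2.41.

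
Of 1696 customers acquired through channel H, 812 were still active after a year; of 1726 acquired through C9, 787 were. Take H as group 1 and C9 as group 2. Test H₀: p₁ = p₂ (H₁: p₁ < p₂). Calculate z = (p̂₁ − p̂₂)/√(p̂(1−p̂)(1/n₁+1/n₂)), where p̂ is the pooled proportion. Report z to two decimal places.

z = 1.34

p̂₁ = 812/1696 = 0.47877, p̂₂ = 787/1726 = 0.45597.
Pooled p̂ = (812+787)/(1696+1726) = 1599/3422 = 0.46727.
SE = √(0.248929 × 0.001169) = 0.01706.
z = (0.47877 − 0.45597)/0.01706 = 0.02280/0.01706 = 1.34.
p-value = P(Z < 1.337) ≈ 0.9094.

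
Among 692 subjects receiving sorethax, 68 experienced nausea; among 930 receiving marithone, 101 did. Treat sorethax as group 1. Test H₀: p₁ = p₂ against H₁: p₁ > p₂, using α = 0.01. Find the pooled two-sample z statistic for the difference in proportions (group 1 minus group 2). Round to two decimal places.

p̂₁ = 68/692 = 0.0983, p̂₂ = 101/930 = 0.1086.
Pooled p̂ = (68+101)/(692+930) = 169/1622 = 0.1042.
SE = √(p̂(1−p̂)(1/n₁+1/n₂)) = √(0.1042·0.8958·0.00252036) = √(0.000235241) = 0.0153.
z = (0.0983 − 0.1086)/0.0153 = -0.0103/0.0153 = -0.67.
p-value = P(Z > -0.674) ≈ 0.7498. With α = 0.01, fail to reject H₀.

z = -0.67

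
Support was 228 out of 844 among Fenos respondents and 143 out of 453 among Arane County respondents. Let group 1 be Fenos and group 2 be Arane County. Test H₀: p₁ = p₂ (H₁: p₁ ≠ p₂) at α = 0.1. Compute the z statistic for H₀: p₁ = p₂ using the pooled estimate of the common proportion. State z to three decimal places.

z = -1.730

p̂₁ = 228/844 = 0.27014, p̂₂ = 143/453 = 0.31567.
Pooled p̂ = (228+143)/(844+453) = 371/1297 = 0.28604.
SE = √(p̂(1−p̂)(1/n₁+1/n₂)) = √(0.28604·0.71396·0.00339234) = √(0.000692794) = 0.02632.
z = (0.27014 − 0.31567)/0.02632 = -0.04553/0.02632 = -1.730.
Two-sided p-value ≈ 2·Φ(−1.730) = 0.0837, so at α = 0.1 we reject H₀.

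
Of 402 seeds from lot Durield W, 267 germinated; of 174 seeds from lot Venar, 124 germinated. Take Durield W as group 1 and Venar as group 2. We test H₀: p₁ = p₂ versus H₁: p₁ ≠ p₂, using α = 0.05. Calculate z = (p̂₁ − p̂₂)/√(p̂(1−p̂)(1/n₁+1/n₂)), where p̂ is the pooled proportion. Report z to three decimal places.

z = -1.144

p̂₁ = 267/402 ≈ 0.66418, p̂₂ = 124/174 ≈ 0.71264.
Pooled p̂ = (267+124)/(402+174) = 391/576 = 0.67882.
SE = √(0.218024 × 0.00823469) = 0.04237.
z = (0.66418 − 0.71264)/0.04237 = -0.04846/0.04237 = -1.144.
p-value = 2·P(Z > 1.144) ≈ 0.2527. With α = 0.05, fail to reject H₀.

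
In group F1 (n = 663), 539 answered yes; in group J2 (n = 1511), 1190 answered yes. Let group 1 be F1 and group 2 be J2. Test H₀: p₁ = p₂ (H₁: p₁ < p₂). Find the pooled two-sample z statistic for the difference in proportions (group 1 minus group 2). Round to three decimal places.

z = 1.352

p̂₁ = 539/663 ≈ 0.81297, p̂₂ = 1190/1511 ≈ 0.78756.
Pooled p̂ = (539+1190)/(663+1511) = 1729/2174 = 0.79531.
SE = √(p̂(1−p̂)(1/n₁+1/n₂)) = √(0.79531·0.20469·0.00217011) = √(0.000353279) = 0.01880.
z = (0.81297 − 0.78756)/0.01880 = 0.02541/0.01880 = 1.352.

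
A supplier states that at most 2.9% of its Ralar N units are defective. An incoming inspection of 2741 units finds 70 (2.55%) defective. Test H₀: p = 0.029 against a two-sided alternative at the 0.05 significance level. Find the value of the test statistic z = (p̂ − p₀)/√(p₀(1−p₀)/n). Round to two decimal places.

z = -1.08

p̂ = 70/2741 = 0.02554.
SE = √(p₀(1−p₀)/n) = √(0.028159/2741) = 0.00321.
z = (0.02554 − 0.029)/0.00321 = -0.00346/0.00321 = -1.08.
Two-sided p-value ≈ 2·Φ(−1.080) = 0.2801. With α = 0.05, fail to reject H₀.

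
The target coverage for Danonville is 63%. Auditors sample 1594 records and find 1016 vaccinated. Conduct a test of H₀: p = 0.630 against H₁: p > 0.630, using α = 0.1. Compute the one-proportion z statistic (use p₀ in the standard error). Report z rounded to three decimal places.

z = 0.611

p̂ = 1016/1594 ≈ 0.63739.
SE = √(p₀(1−p₀)/n) = √(0.2331/1594) = 0.01209.
z = (0.63739 − 0.63)/0.01209 = 0.00739/0.01209 = 0.611.
p-value = P(Z > 0.611) ≈ 0.2706. With α = 0.1, fail to reject H₀.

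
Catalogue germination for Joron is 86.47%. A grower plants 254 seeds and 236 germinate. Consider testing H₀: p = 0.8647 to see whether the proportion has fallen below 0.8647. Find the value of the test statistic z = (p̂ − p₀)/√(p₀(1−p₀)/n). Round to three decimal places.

z = 3.002

p̂ = 236/254 = 0.92913.
SE = √(p₀(1−p₀)/n) = √(0.11699/254) = 0.02146.
z = (0.92913 − 0.8647)/0.02146 = 0.06443/0.02146 = 3.002.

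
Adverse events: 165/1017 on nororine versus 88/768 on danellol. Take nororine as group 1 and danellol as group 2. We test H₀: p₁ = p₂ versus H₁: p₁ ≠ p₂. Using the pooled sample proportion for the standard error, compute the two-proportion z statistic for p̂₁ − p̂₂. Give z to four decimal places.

p̂₁ = 165/1017 ≈ 0.162242, p̂₂ = 88/768 ≈ 0.114583.
Pooled p̂ = (165+88)/(1017+768) = 253/1785 = 0.141737.
SE = √(p̂(1−p̂)(1/n₁+1/n₂)) = √(0.141737·0.858263·0.00228537) = √(0.000278009) = 0.016674.
z = (0.162242 − 0.114583)/0.016674 = 0.047659/0.016674 = 2.8583.

z = 2.8583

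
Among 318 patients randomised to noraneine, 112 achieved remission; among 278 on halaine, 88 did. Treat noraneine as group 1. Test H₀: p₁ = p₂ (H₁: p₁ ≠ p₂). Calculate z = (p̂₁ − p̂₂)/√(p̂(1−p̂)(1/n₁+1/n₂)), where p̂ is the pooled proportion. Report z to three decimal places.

z = 0.920

p̂₁ = 112/318 ≈ 0.35220, p̂₂ = 88/278 ≈ 0.31655.
Pooled p̂ = (112+88)/(318+278) = 200/596 = 0.33557.
SE = √(p̂(1−p̂)(1/n₁+1/n₂)) = √(0.33557·0.66443·0.00674178) = √(0.00150317) = 0.03877.
z = (0.35220 − 0.31655)/0.03877 = 0.03565/0.03877 = 0.920.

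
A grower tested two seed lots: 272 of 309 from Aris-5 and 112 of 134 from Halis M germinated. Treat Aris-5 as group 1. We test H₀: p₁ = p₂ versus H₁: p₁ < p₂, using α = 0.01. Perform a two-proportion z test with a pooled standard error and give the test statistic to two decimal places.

p̂₁ = 272/309 = 0.88026, p̂₂ = 112/134 = 0.83582.
Pooled p̂ = (272+112)/(309+134) = 384/443 = 0.86682.
SE = √(p̂(1−p̂)(1/n₁+1/n₂)) = √(0.86682·0.13318·0.0106989) = √(0.00123514) = 0.03514.
z = (0.88026 − 0.83582)/0.03514 = 0.04444/0.03514 = 1.26.
p-value = P(Z < 1.264) ≈ 0.8970; since p > α = 0.01, fail to reject H₀.

z = 1.26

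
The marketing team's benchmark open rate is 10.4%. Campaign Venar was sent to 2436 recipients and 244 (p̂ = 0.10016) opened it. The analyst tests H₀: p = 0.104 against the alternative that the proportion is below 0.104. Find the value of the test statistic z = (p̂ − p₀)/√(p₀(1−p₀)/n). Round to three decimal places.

z = -0.620

p̂ = 244/2436 ≈ 0.100164.
Standard error under H₀: √(0.104×0.896/2436) = 0.006185.
z = (0.100164 − 0.104)/0.006185 = -0.003836/0.006185 = -0.620.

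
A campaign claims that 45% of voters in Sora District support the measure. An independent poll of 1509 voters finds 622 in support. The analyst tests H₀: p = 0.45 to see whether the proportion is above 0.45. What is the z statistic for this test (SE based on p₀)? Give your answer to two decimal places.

p̂ = 622/1509 = 0.4122.
SE = √(p₀(1−p₀)/n) = √(0.2475/1509) = 0.0128.
z = (0.4122 − 0.45)/0.0128 = -0.0378/0.0128 = -2.95.
p-value = P(Z > -2.952) ≈ 0.9984.

z = -2.95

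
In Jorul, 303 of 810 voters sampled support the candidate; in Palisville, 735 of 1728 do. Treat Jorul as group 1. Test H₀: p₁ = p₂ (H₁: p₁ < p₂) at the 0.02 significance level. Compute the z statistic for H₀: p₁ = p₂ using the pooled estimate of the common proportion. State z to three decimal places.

p̂₁ = 303/810 ≈ 0.37407, p̂₂ = 735/1728 ≈ 0.42535.
Pooled p̂ = (303+735)/(810+1728) = 1038/2538 = 0.40898.
SE = √(p̂(1−p̂)(1/n₁+1/n₂)) = √(0.40898·0.59102·0.00181327) = √(0.000438297) = 0.02094.
z = (0.37407 − 0.42535)/0.02094 = -0.05128/0.02094 = -2.449.
p-value = P(Z < -2.449) ≈ 0.0072; since p < α = 0.02, reject H₀.

z = -2.449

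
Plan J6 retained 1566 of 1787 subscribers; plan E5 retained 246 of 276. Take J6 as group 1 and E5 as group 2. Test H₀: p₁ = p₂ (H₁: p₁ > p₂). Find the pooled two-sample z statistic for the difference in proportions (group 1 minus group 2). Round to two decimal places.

p̂₁ = 1566/1787 = 0.8763, p̂₂ = 246/276 = 0.8913.
Pooled p̂ = (1566+246)/(1787+276) = 1812/2063 = 0.8783.
SE = √(p̂(1−p̂)(1/n₁+1/n₂)) = √(0.8783·0.1217·0.00418279) = √(0.000446991) = 0.0211.
z = (0.8763 − 0.8913)/0.0211 = -0.0150/0.0211 = -0.71.

z = -0.71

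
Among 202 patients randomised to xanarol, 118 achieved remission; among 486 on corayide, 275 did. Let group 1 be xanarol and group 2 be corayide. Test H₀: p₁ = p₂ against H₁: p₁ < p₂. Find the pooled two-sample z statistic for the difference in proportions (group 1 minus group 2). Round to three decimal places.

z = 0.442

p̂₁ = 118/202 ≈ 0.58416, p̂₂ = 275/486 ≈ 0.56584.
Pooled p̂ = (118+275)/(202+486) = 393/688 = 0.57122.
SE = √(0.244928 × 0.00700811) = 0.04143.
z = (0.58416 − 0.56584)/0.04143 = 0.01832/0.04143 = 0.442.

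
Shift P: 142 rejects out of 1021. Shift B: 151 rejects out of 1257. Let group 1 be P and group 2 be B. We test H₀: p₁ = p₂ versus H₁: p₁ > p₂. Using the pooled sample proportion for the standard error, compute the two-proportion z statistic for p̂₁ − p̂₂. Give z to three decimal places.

p̂₁ = 142/1021 ≈ 0.13908, p̂₂ = 151/1257 ≈ 0.12013.
Pooled p̂ = (142+151)/(1021+1257) = 293/2278 = 0.12862.
SE = √(p̂(1−p̂)(1/n₁+1/n₂)) = √(0.12862·0.87138·0.00177498) = √(0.000198936) = 0.01410.
z = (0.13908 − 0.12013)/0.01410 = 0.01895/0.01410 = 1.344.

z = 1.344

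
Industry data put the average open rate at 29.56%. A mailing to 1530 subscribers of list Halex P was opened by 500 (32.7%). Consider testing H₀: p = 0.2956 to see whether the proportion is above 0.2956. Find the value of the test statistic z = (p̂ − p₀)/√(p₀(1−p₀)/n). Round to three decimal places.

z = 2.674

p̂ = 500/1530 ≈ 0.32680.
Standard error under H₀: √(0.2956×0.7044/1530) = 0.01167.
z = (0.32680 − 0.2956)/0.01167 = 0.03120/0.01167 = 2.674.
p-value = P(Z > 2.674) ≈ 0.0037.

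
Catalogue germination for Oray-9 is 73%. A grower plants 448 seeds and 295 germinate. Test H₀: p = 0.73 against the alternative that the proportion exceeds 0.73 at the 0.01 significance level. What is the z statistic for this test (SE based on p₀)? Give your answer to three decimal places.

p̂ = 295/448 = 0.658482.
Standard error under H₀: √(0.73×0.27/448) = 0.020975.
z = (0.658482 − 0.73)/0.020975 = -0.071518/0.020975 = -3.410.
p-value = P(Z > -3.410) ≈ 0.9997. With α = 0.01, fail to reject H₀.

z = -3.410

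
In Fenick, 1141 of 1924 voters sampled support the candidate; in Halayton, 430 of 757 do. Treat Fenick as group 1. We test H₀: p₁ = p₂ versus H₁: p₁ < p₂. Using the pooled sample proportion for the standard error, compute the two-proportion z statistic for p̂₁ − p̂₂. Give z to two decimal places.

z = 1.18

p̂₁ = 1141/1924 = 0.5930, p̂₂ = 430/757 = 0.5680.
Pooled p̂ = (1141+430)/(1924+757) = 1571/2681 = 0.5860.
SE = √(0.242608 × 0.00184075) = 0.0211.
z = (0.5930 − 0.5680)/0.0211 = 0.0250/0.0211 = 1.18.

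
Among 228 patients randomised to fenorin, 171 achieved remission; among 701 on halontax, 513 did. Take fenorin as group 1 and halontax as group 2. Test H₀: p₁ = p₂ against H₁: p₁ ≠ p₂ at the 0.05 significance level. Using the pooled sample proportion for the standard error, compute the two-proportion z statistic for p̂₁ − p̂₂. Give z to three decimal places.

z = 0.541

p̂₁ = 171/228 = 0.75000, p̂₂ = 513/701 = 0.73181.
Pooled p̂ = (171+513)/(228+701) = 684/929 = 0.73628.
SE = √(p̂(1−p̂)(1/n₁+1/n₂)) = √(0.73628·0.26372·0.0058125) = √(0.00112864) = 0.03360.
z = (0.75000 − 0.73181)/0.03360 = 0.01819/0.03360 = 0.541.
Two-sided p-value ≈ 2·Φ(−0.541) = 0.5882, so at α = 0.05 we fail to reject H₀.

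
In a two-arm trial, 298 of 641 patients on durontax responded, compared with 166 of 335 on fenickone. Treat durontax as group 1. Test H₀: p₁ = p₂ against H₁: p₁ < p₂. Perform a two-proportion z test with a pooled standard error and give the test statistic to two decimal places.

p̂₁ = 298/641 = 0.4649, p̂₂ = 166/335 = 0.4955.
Pooled p̂ = (298+166)/(641+335) = 464/976 = 0.4754.
SE = √(0.249395 × 0.00454514) = 0.0337.
z = (0.4649 − 0.4955)/0.0337 = -0.0306/0.0337 = -0.91.

z = -0.91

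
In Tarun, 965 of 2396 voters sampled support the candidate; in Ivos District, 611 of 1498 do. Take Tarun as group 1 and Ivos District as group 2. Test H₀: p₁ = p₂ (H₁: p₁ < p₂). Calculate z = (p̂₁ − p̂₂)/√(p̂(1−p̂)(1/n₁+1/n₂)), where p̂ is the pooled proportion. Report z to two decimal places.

p̂₁ = 965/2396 ≈ 0.40275, p̂₂ = 611/1498 ≈ 0.40788.
Pooled p̂ = (965+611)/(2396+1498) = 1576/3894 = 0.40473.
SE = √(p̂(1−p̂)(1/n₁+1/n₂)) = √(0.40473·0.59527·0.00108492) = √(0.000261382) = 0.01617.
z = (0.40275 − 0.40788)/0.01617 = -0.00513/0.01617 = -0.32.
p-value = P(Z < -0.317) ≈ 0.3757.

z = -0.32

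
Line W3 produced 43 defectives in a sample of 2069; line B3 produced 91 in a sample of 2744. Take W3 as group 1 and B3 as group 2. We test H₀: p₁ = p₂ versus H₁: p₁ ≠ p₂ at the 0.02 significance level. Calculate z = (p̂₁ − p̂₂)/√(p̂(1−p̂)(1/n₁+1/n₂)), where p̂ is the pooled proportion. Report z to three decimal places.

z = -2.585

p̂₁ = 43/2069 = 0.02078, p̂₂ = 91/2744 = 0.03316.
Pooled p̂ = (43+91)/(2069+2744) = 134/4813 = 0.02784.
SE = √(p̂(1−p̂)(1/n₁+1/n₂)) = √(0.02784·0.97216·0.000847757) = √(2.29455e-05) = 0.00479.
z = (0.02078 − 0.03316)/0.00479 = -0.01238/0.00479 = -2.585.
p-value = 2·P(Z > 2.585) ≈ 0.0098, so at α = 0.02 we reject H₀.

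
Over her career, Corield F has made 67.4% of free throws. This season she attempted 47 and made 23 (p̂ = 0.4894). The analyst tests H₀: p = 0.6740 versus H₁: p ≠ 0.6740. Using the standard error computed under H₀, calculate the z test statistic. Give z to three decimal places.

p̂ = 23/47 ≈ 0.489362.
Under H₀, SE = √(0.674·0.326/47) = √(0.00467498) = 0.068374.
z = (0.489362 − 0.674)/0.068374 = -0.184638/0.068374 = -2.700.
Two-sided p-value ≈ 2·Φ(−2.700) = 0.0069.

z = -2.700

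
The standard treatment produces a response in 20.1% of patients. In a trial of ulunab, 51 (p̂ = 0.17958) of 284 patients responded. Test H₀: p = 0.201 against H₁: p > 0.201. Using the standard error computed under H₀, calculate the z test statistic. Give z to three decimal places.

z = -0.901

p̂ = 51/284 ≈ 0.17958.
SE = √(p₀(1−p₀)/n) = √(0.1606/284) = 0.02378.
z = (0.17958 − 0.201)/0.02378 = -0.02142/0.02378 = -0.901.
p-value = P(Z > -0.901) ≈ 0.8162.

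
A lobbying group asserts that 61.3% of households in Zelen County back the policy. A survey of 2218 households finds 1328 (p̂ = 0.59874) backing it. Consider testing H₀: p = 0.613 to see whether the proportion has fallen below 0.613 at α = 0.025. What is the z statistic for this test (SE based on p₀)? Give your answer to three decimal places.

p̂ = 1328/2218 ≈ 0.59874.
Standard error under H₀: √(0.613×0.387/2218) = 0.01034.
z = (0.59874 − 0.613)/0.01034 = -0.01426/0.01034 = -1.379.
p-value = P(Z < -1.379) ≈ 0.0839. With α = 0.025, fail to reject H₀.

z = -1.379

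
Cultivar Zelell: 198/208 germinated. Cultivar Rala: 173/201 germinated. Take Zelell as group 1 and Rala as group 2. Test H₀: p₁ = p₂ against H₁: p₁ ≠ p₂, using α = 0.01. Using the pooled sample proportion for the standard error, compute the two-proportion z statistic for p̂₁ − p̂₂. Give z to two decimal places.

z = 3.18

p̂₁ = 198/208 ≈ 0.9519, p̂₂ = 173/201 ≈ 0.8607.
Pooled p̂ = (198+173)/(208+201) = 371/409 = 0.9071.
SE = √(0.0842774 × 0.00978282) = 0.0287.
z = (0.9519 − 0.8607)/0.0287 = 0.0912/0.0287 = 3.18.
Two-sided p-value ≈ 2·Φ(−3.177) = 0.0015. With α = 0.01, reject H₀.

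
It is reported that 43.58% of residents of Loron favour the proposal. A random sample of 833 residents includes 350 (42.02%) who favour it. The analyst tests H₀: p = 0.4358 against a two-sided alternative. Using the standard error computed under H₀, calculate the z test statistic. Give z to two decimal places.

z = -0.91

p̂ = 350/833 = 0.4202.
Under H₀, SE = √(0.4358·0.5642/833) = √(0.000295172) = 0.0172.
z = (0.4202 − 0.4358)/0.0172 = -0.0156/0.0172 = -0.91.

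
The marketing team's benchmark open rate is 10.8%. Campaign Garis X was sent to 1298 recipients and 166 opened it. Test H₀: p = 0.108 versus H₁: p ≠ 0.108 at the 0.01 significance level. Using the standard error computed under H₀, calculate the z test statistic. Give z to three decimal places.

z = 2.309

p̂ = 166/1298 ≈ 0.127889.
Under H₀, SE = √(0.108·0.892/1298) = √(7.42188e-05) = 0.008615.
z = (0.127889 − 0.108)/0.008615 = 0.019889/0.008615 = 2.309.
p-value = 2·P(Z > 2.309) ≈ 0.0210. With α = 0.01, fail to reject H₀.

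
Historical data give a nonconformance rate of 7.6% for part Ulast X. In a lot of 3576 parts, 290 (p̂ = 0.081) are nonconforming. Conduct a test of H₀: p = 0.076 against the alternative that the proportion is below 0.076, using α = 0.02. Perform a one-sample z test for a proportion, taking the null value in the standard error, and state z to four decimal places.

z = 1.1500

p̂ = 290/3576 ≈ 0.0810962.
Under H₀, SE = √(0.076·0.924/3576) = √(1.96376e-05) = 0.0044314.
z = (0.0810962 − 0.076)/0.0044314 = 0.0050962/0.0044314 = 1.1500.
p-value = P(Z < 1.150) ≈ 0.8749. With α = 0.02, fail to reject H₀.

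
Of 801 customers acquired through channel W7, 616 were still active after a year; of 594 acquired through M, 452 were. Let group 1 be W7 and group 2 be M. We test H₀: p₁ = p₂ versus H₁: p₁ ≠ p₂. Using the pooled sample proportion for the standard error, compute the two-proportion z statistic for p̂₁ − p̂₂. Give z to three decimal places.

p̂₁ = 616/801 = 0.76904, p̂₂ = 452/594 = 0.76094.
Pooled p̂ = (616+452)/(801+594) = 1068/1395 = 0.76559.
SE = √(0.179461 × 0.00293194) = 0.02294.
z = (0.76904 − 0.76094)/0.02294 = 0.00810/0.02294 = 0.353.

z = 0.353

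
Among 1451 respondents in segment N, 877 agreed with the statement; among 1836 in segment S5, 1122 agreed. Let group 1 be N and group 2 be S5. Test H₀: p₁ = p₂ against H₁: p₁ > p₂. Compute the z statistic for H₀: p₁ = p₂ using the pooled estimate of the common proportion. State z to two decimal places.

z = -0.39

p̂₁ = 877/1451 ≈ 0.6044, p̂₂ = 1122/1836 ≈ 0.6111.
Pooled p̂ = (877+1122)/(1451+1836) = 1999/3287 = 0.6082.
SE = √(0.238303 × 0.00123384) = 0.0171.
z = (0.6044 − 0.6111)/0.0171 = -0.0067/0.0171 = -0.39.
p-value = P(Z > -0.391) ≈ 0.6520.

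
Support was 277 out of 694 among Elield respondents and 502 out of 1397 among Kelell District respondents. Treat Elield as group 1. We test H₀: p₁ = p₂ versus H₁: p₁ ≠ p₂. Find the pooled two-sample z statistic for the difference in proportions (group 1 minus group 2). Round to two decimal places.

p̂₁ = 277/694 = 0.3991, p̂₂ = 502/1397 = 0.3593.
Pooled p̂ = (277+502)/(694+1397) = 779/2091 = 0.3725.
SE = √(0.233756 × 0.00215674) = 0.0225.
z = (0.3991 − 0.3593)/0.0225 = 0.0398/0.0225 = 1.77.

z = 1.77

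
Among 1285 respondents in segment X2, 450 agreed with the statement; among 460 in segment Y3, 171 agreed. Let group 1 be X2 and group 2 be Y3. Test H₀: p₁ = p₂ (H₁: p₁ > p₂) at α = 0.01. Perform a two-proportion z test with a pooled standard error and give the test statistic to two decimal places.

z = -0.83

p̂₁ = 450/1285 ≈ 0.3502, p̂₂ = 171/460 ≈ 0.3717.
Pooled p̂ = (450+171)/(1285+460) = 621/1745 = 0.3559.
SE = √(0.229228 × 0.00295212) = 0.0260.
z = (0.3502 − 0.3717)/0.0260 = -0.0215/0.0260 = -0.83.
p-value = P(Z > -0.828) ≈ 0.7962. With α = 0.01, fail to reject H₀.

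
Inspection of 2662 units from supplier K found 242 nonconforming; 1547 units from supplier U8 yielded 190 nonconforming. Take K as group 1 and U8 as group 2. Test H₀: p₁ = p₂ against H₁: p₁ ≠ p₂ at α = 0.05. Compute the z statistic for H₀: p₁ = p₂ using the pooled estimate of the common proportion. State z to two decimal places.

z = -3.29

p̂₁ = 242/2662 = 0.0909, p̂₂ = 190/1547 = 0.1228.
Pooled p̂ = (242+190)/(2662+1547) = 432/4209 = 0.1026.
SE = √(p̂(1−p̂)(1/n₁+1/n₂)) = √(0.1026·0.8974·0.00102207) = √(9.41355e-05) = 0.0097.
z = (0.0909 − 0.1228)/0.0097 = -0.0319/0.0097 = -3.29.
Two-sided p-value ≈ 2·Φ(−3.289) = 0.0010, so at α = 0.05 we reject H₀.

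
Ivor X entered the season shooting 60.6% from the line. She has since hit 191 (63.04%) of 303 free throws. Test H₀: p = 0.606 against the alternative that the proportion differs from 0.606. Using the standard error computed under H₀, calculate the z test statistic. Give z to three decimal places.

z = 0.868

p̂ = 191/303 ≈ 0.63036.
Under H₀, SE = √(0.606·0.394/303) = √(0.000788) = 0.02807.
z = (0.63036 − 0.606)/0.02807 = 0.02436/0.02807 = 0.868.
p-value = 2·P(Z > 0.868) ≈ 0.3855.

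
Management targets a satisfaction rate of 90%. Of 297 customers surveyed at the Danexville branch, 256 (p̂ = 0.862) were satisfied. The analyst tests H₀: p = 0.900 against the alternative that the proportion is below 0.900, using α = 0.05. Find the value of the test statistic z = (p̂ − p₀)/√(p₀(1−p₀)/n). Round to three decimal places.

p̂ = 256/297 = 0.86195.
Under H₀, SE = √(0.9·0.1/297) = √(0.00030303) = 0.01741.
z = (0.86195 − 0.9)/0.01741 = -0.03805/0.01741 = -2.186.
p-value = P(Z < -2.186) ≈ 0.0144. With α = 0.05, reject H₀.

z = -2.186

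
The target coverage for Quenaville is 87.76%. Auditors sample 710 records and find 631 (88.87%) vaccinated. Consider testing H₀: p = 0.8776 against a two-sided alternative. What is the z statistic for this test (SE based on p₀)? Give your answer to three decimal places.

z = 0.905

p̂ = 631/710 = 0.88873.
Standard error under H₀: √(0.8776×0.1224/710) = 0.01230.
z = (0.88873 − 0.8776)/0.01230 = 0.01113/0.01230 = 0.905.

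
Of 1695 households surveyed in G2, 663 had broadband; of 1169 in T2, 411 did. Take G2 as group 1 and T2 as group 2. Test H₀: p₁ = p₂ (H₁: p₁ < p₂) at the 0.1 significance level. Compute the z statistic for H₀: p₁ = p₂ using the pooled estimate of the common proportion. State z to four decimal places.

z = 2.1498

p̂₁ = 663/1695 = 0.3911504, p̂₂ = 411/1169 = 0.3515825.
Pooled p̂ = (663+411)/(1695+1169) = 1074/2864 = 0.3750000.
SE = √(p̂(1−p̂)(1/n₁+1/n₂)) = √(0.3750000·0.6250000·0.0014454) = √(0.000338766) = 0.0184056.
z = (0.3911504 − 0.3515825)/0.0184056 = 0.0395679/0.0184056 = 2.1498.
p-value = P(Z < 2.150) ≈ 0.9842, so at α = 0.1 we fail to reject H₀.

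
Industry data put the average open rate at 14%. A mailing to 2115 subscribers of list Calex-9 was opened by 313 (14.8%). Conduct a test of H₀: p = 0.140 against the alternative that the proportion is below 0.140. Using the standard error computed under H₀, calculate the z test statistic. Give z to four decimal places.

z = 1.0591

p̂ = 313/2115 = 0.147991.
SE = √(p₀(1−p₀)/n) = √(0.1204/2115) = 0.007545.
z = (0.147991 − 0.14)/0.007545 = 0.007991/0.007545 = 1.0591.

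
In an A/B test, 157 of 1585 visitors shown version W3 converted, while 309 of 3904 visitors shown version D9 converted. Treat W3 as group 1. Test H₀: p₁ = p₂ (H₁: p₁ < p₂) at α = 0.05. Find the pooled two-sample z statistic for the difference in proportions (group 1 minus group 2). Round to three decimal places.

z = 2.398

p̂₁ = 157/1585 = 0.09905, p̂₂ = 309/3904 = 0.07915.
Pooled p̂ = (157+309)/(1585+3904) = 466/5489 = 0.08490.
SE = √(p̂(1−p̂)(1/n₁+1/n₂)) = √(0.08490·0.91510·0.000887062) = √(6.89155e-05) = 0.00830.
z = (0.09905 − 0.07915)/0.00830 = 0.01990/0.00830 = 2.398.
p-value = P(Z < 2.398) ≈ 0.9917; since p > α = 0.05, fail to reject H₀.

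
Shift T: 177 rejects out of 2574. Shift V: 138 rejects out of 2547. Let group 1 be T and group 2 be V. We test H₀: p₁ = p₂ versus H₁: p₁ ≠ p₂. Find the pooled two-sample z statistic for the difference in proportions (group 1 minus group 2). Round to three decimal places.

p̂₁ = 177/2574 ≈ 0.068765, p̂₂ = 138/2547 ≈ 0.054181.
Pooled p̂ = (177+138)/(2574+2547) = 315/5121 = 0.061511.
SE = √(p̂(1−p̂)(1/n₁+1/n₂)) = √(0.061511·0.938489·0.000781119) = √(4.50923e-05) = 0.006715.
z = (0.068765 − 0.054181)/0.006715 = 0.014584/0.006715 = 2.172.
Two-sided p-value ≈ 2·Φ(−2.172) = 0.0299.

z = 2.172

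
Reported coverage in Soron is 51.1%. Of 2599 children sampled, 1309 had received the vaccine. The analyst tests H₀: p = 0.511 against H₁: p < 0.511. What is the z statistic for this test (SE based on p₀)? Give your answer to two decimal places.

p̂ = 1309/2599 = 0.50366.
Standard error under H₀: √(0.511×0.489/2599) = 0.00981.
z = (0.50366 − 0.511)/0.00981 = -0.00734/0.00981 = -0.75.

z = -0.75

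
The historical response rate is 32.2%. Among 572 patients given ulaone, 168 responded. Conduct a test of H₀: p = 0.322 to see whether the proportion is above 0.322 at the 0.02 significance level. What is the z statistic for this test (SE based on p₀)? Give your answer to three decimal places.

p̂ = 168/572 ≈ 0.29371.
Standard error under H₀: √(0.322×0.678/572) = 0.01954.
z = (0.29371 − 0.322)/0.01954 = -0.02829/0.01954 = -1.448.
p-value = P(Z > -1.448) ≈ 0.9262. With α = 0.02, fail to reject H₀.

z = -1.448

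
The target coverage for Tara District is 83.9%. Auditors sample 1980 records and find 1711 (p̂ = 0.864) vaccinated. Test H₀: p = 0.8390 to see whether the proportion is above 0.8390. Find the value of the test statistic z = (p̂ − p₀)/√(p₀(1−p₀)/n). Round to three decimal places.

z = 3.044

p̂ = 1711/1980 = 0.86414.
Standard error under H₀: √(0.839×0.161/1980) = 0.00826.
z = (0.86414 − 0.839)/0.00826 = 0.02514/0.00826 = 3.044.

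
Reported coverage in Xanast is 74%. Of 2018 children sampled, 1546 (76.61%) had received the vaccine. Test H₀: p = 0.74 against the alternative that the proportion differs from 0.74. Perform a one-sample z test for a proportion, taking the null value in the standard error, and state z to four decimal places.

z = 2.6735

p̂ = 1546/2018 ≈ 0.7661051.
Standard error under H₀: √(0.74×0.26/2018) = 0.0097643.
z = (0.7661051 − 0.74)/0.0097643 = 0.0261051/0.0097643 = 2.6735.
p-value = 2·P(Z > 2.674) ≈ 0.0075.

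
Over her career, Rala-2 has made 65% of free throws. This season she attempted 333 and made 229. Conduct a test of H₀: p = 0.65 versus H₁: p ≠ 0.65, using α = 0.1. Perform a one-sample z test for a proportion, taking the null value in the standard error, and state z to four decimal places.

p̂ = 229/333 = 0.687688.
Standard error under H₀: √(0.65×0.35/333) = 0.026138.
z = (0.687688 − 0.65)/0.026138 = 0.037688/0.026138 = 1.4419.
Two-sided p-value ≈ 2·Φ(−1.442) = 0.1493; since p > α = 0.1, fail to reject H₀.

z = 1.4419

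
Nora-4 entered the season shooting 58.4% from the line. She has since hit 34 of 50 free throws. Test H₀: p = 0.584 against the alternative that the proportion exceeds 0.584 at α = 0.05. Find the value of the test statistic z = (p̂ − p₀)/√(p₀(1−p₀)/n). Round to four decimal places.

z = 1.3772

p̂ = 34/50 = 0.680000.
Under H₀, SE = √(0.584·0.416/50) = √(0.00485888) = 0.069706.
z = (0.680000 − 0.584)/0.069706 = 0.096000/0.069706 = 1.3772.
p-value = P(Z > 1.377) ≈ 0.0842. With α = 0.05, fail to reject H₀.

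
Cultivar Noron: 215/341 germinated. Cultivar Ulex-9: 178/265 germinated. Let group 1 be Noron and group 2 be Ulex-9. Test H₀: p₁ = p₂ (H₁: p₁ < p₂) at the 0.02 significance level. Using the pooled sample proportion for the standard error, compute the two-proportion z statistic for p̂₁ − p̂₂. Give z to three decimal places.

p̂₁ = 215/341 ≈ 0.63050, p̂₂ = 178/265 ≈ 0.67170.
Pooled p̂ = (215+178)/(341+265) = 393/606 = 0.64851.
SE = √(0.227943 × 0.00670614) = 0.03910.
z = (0.63050 − 0.67170)/0.03910 = -0.04120/0.03910 = -1.054.
p-value = P(Z < -1.054) ≈ 0.1460, so at α = 0.02 we fail to reject H₀.

z = -1.054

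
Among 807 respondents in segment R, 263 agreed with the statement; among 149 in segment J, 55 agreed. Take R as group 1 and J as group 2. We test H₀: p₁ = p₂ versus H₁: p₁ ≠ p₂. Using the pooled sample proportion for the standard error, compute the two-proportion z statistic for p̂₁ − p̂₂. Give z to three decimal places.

z = -1.029

p̂₁ = 263/807 ≈ 0.32590, p̂₂ = 55/149 ≈ 0.36913.
Pooled p̂ = (263+55)/(807+149) = 318/956 = 0.33264.
SE = √(0.221989 × 0.00795057) = 0.04201.
z = (0.32590 − 0.36913)/0.04201 = -0.04323/0.04201 = -1.029.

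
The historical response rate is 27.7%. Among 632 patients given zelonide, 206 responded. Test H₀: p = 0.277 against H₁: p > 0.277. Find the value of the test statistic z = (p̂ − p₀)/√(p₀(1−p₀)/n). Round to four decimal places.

p̂ = 206/632 = 0.325949.
Standard error under H₀: √(0.277×0.723/632) = 0.017801.
z = (0.325949 − 0.277)/0.017801 = 0.048949/0.017801 = 2.7498.

z = 2.7498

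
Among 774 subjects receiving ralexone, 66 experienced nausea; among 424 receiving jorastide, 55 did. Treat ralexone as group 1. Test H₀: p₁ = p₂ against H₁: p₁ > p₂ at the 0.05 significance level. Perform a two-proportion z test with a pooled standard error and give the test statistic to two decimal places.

z = -2.44

p̂₁ = 66/774 ≈ 0.0853, p̂₂ = 55/424 ≈ 0.1297.
Pooled p̂ = (66+55)/(774+424) = 121/1198 = 0.1010.
SE = √(p̂(1−p̂)(1/n₁+1/n₂)) = √(0.1010·0.8990·0.00365048) = √(0.000331465) = 0.0182.
z = (0.0853 − 0.1297)/0.0182 = -0.0444/0.0182 = -2.44.
p-value = P(Z > -2.441) ≈ 0.9927; since p > α = 0.05, fail to reject H₀.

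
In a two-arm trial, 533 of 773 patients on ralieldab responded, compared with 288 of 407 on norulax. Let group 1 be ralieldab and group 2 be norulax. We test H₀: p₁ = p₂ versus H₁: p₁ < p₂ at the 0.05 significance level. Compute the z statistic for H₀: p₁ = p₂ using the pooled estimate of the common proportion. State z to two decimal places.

p̂₁ = 533/773 = 0.6895, p̂₂ = 288/407 = 0.7076.
Pooled p̂ = (533+288)/(773+407) = 821/1180 = 0.6958.
SE = √(p̂(1−p̂)(1/n₁+1/n₂)) = √(0.6958·0.3042·0.00375066) = √(0.000793929) = 0.0282.
z = (0.6895 − 0.7076)/0.0282 = -0.0181/0.0282 = -0.64.
p-value = P(Z < -0.642) ≈ 0.2604. With α = 0.05, fail to reject H₀.

z = -0.64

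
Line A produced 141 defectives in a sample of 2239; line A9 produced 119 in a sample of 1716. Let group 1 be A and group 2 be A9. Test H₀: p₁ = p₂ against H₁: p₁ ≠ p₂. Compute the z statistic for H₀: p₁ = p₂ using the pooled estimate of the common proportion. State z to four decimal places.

p̂₁ = 141/2239 = 0.0629745, p̂₂ = 119/1716 = 0.0693473.
Pooled p̂ = (141+119)/(2239+1716) = 260/3955 = 0.0657396.
SE = √(0.0614179 × 0.00102938) = 0.0079512.
z = (0.0629745 − 0.0693473)/0.0079512 = -0.0063728/0.0079512 = -0.8015.

z = -0.8015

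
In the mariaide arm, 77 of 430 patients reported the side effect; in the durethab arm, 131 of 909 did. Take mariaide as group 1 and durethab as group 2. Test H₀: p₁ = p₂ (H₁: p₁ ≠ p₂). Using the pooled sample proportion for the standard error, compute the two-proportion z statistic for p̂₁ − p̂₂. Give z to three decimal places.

z = 1.649

p̂₁ = 77/430 = 0.17907, p̂₂ = 131/909 = 0.14411.
Pooled p̂ = (77+131)/(430+909) = 208/1339 = 0.15534.
SE = √(p̂(1−p̂)(1/n₁+1/n₂)) = √(0.15534·0.84466·0.00342569) = √(0.000449483) = 0.02120.
z = (0.17907 − 0.14411)/0.02120 = 0.03496/0.02120 = 1.649.
Two-sided p-value ≈ 2·Φ(−1.649) = 0.0992.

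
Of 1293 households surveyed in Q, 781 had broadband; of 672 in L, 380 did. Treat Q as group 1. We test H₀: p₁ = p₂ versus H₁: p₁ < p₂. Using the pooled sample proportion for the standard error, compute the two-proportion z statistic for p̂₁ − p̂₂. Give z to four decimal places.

p̂₁ = 781/1293 ≈ 0.604022, p̂₂ = 380/672 ≈ 0.565476.
Pooled p̂ = (781+380)/(1293+672) = 1161/1965 = 0.590840.
SE = √(p̂(1−p̂)(1/n₁+1/n₂)) = √(0.590840·0.409160·0.00226149) = √(0.000546711) = 0.023382.
z = (0.604022 − 0.565476)/0.023382 = 0.038546/0.023382 = 1.6485.

z = 1.6485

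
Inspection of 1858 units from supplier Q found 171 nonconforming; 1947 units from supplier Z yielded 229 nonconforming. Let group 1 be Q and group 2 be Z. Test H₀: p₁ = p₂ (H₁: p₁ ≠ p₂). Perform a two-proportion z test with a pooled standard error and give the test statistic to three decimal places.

z = -2.572

p̂₁ = 171/1858 = 0.09203, p̂₂ = 229/1947 = 0.11762.
Pooled p̂ = (171+229)/(1858+1947) = 400/3805 = 0.10512.
SE = √(0.0940736 × 0.00105182) = 0.00995.
z = (0.09203 − 0.11762)/0.00995 = -0.02559/0.00995 = -2.572.
p-value = 2·P(Z > 2.572) ≈ 0.0101.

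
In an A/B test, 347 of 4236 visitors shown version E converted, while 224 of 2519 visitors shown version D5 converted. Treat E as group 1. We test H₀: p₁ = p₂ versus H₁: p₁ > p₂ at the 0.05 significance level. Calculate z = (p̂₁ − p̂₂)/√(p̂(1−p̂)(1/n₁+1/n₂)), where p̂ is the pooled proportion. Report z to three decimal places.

p̂₁ = 347/4236 ≈ 0.081917, p̂₂ = 224/2519 ≈ 0.088924.
Pooled p̂ = (347+224)/(4236+2519) = 571/6755 = 0.084530.
SE = √(0.0773847 × 0.000633055) = 0.006999.
z = (0.081917 − 0.088924)/0.006999 = -0.007007/0.006999 = -1.001.
p-value = P(Z > -1.001) ≈ 0.8416; since p > α = 0.05, fail to reject H₀.

z = -1.001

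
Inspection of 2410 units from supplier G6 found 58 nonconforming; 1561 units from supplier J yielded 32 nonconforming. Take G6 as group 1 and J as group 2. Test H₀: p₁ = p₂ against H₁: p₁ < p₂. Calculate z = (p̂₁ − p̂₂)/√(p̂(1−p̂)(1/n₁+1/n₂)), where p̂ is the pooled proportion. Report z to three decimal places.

z = 0.738

p̂₁ = 58/2410 = 0.02407, p̂₂ = 32/1561 = 0.02050.
Pooled p̂ = (58+32)/(2410+1561) = 90/3971 = 0.02266.
SE = √(0.0221506 × 0.00105555) = 0.00484.
z = (0.02407 − 0.02050)/0.00484 = 0.00357/0.00484 = 0.738.
p-value = P(Z < 0.738) ≈ 0.7696.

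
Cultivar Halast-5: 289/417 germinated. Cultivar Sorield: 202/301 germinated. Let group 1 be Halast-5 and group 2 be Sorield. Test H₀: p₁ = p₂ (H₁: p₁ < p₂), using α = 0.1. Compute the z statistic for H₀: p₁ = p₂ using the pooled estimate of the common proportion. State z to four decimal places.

z = 0.6241

p̂₁ = 289/417 = 0.6930456, p̂₂ = 202/301 = 0.6710963.
Pooled p̂ = (289+202)/(417+301) = 491/718 = 0.6838440.
SE = √(0.216201 × 0.00572034) = 0.0351674.
z = (0.6930456 − 0.6710963)/0.0351674 = 0.0219493/0.0351674 = 0.6241.
p-value = P(Z < 0.624) ≈ 0.7337; since p > α = 0.1, fail to reject H₀.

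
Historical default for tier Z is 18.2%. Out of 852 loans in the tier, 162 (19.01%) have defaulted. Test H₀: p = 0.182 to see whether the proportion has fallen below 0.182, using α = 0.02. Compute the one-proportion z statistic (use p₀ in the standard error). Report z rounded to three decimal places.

p̂ = 162/852 = 0.19014.
SE = √(p₀(1−p₀)/n) = √(0.14888/852) = 0.01322.
z = (0.19014 − 0.182)/0.01322 = 0.00814/0.01322 = 0.616.
p-value = P(Z < 0.616) ≈ 0.7310, so at α = 0.02 we fail to reject H₀.

z = 0.616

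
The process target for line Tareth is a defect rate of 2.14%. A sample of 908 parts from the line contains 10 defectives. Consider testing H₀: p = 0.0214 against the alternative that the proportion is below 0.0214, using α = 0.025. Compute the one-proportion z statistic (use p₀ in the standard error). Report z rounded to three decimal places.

z = -2.163

p̂ = 10/908 = 0.011013.
SE = √(p₀(1−p₀)/n) = √(0.020942/908) = 0.004802.
z = (0.011013 − 0.0214)/0.004802 = -0.010387/0.004802 = -2.163.
p-value = P(Z < -2.163) ≈ 0.0153, so at α = 0.025 we reject H₀.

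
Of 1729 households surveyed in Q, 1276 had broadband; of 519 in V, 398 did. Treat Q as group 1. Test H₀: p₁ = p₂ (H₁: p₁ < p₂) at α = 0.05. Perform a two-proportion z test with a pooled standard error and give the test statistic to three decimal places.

p̂₁ = 1276/1729 = 0.73800, p̂₂ = 398/519 = 0.76686.
Pooled p̂ = (1276+398)/(1729+519) = 1674/2248 = 0.74466.
SE = √(0.190141 × 0.00250515) = 0.02183.
z = (0.73800 − 0.76686)/0.02183 = -0.02886/0.02183 = -1.322.
p-value = P(Z < -1.322) ≈ 0.0930, so at α = 0.05 we fail to reject H₀.

z = -1.322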